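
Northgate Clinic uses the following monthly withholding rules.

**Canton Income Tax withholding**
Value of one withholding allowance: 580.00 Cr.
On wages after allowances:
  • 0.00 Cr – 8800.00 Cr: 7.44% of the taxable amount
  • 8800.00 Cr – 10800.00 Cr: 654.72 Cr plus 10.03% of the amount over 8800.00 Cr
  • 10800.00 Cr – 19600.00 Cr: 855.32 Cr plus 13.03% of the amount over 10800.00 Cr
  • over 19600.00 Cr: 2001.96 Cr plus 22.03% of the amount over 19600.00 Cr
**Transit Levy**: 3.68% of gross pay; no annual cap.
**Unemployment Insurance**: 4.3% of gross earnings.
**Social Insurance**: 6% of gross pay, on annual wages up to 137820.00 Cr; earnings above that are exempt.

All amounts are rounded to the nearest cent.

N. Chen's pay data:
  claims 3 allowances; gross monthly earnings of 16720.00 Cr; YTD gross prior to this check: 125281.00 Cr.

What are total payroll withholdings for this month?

Canton Income Tax: taxable = 16720.00 Cr − 3×580.00 Cr = 14980.00 Cr
  855.32 Cr + 13.03% × (14980.00 Cr − 10800.00 Cr) = 855.32 Cr + 13.03% × 4180.00 Cr = 1399.97 Cr
Transit Levy: 3.68% × 16720.00 Cr = 615.30 Cr
Unemployment Insurance: 4.3% × 16720.00 Cr = 718.96 Cr
Social Insurance: cap 137820.00 Cr − YTD 125281.00 Cr = 12539.00 Cr subject; 6% × 12539.00 Cr = 752.34 Cr
Total: 1399.97 Cr + 615.30 Cr + 718.96 Cr + 752.34 Cr = 3486.57 Cr

3486.57 Cr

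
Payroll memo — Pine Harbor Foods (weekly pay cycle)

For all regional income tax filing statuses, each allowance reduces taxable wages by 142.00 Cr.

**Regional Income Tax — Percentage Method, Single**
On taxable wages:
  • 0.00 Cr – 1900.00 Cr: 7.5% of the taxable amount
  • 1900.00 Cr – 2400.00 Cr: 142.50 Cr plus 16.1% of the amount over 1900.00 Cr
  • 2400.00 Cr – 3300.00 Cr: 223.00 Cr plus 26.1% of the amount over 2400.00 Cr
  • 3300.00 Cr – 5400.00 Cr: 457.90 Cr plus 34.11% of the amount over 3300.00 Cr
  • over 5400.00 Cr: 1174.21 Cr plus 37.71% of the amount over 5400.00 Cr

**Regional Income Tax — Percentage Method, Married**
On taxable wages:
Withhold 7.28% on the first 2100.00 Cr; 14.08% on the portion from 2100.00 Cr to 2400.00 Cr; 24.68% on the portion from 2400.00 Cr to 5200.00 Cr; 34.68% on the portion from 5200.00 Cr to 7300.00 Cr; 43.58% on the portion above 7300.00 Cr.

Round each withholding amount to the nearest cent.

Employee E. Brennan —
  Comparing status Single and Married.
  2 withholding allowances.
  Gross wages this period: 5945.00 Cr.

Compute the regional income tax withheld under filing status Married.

1046.03 Cr

Regional Income Tax (Married): taxable = 5945.00 Cr − 2×142.00 Cr = 5661.00 Cr
  886.16 Cr + 34.68% × (5661.00 Cr − 5200.00 Cr) = 886.16 Cr + 34.68% × 461.00 Cr = 1046.03 Cr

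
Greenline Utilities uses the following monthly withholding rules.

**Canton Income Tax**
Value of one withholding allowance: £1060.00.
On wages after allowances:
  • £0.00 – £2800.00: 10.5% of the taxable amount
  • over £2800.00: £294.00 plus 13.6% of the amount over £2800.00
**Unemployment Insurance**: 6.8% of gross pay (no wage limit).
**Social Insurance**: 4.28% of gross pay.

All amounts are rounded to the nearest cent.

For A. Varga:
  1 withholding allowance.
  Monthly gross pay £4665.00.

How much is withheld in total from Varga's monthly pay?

Canton Income Tax: taxable = £4665.00 − 1×£1060.00 = £3605.00
  £294.00 + 13.6% × (£3605.00 − £2800.00) = £294.00 + 13.6% × £805.00 = £403.48
Unemployment Insurance: 6.8% × £4665.00 = £317.22
Social Insurance: 4.28% × £4665.00 = £199.66
Total: £403.48 + £317.22 + £199.66 = £920.36

£920.36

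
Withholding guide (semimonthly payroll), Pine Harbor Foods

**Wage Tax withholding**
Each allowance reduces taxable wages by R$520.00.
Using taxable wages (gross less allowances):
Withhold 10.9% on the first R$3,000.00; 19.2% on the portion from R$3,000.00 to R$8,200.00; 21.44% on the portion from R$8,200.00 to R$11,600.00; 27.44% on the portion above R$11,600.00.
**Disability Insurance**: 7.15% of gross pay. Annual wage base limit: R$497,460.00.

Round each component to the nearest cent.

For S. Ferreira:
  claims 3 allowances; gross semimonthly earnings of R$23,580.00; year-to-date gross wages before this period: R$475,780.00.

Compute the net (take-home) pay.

Wage Tax: taxable = R$23,580.00 − 3×R$520.00 = R$22,020.00
  R$2,054.36 + 27.44% × (R$22,020.00 − R$11,600.00) = R$2,054.36 + 27.44% × R$10,420.00 = R$4,913.61
Disability Insurance: cap R$497,460.00 − YTD R$475,780.00 = R$21,680.00 subject; 7.15% × R$21,680.00 = R$1,550.12
Total withheld: R$4,913.61 + R$1,550.12 = R$6,463.73
Net pay: R$23,580.00 − R$6,463.73 = R$17,116.27

R$17,116.27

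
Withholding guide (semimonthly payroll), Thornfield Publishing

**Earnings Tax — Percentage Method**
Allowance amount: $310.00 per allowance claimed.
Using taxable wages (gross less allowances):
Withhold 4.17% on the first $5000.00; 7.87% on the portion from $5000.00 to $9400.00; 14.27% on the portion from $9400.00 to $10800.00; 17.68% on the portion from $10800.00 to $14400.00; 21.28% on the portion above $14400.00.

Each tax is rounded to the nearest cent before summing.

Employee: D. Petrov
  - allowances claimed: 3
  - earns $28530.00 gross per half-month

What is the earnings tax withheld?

Earnings Tax: taxable = $28530.00 − 3×$310.00 = $27600.00
  $1391.04 + 21.28% × ($27600.00 − $14400.00) = $1391.04 + 21.28% × $13200.00 = $4200.00

$4200.00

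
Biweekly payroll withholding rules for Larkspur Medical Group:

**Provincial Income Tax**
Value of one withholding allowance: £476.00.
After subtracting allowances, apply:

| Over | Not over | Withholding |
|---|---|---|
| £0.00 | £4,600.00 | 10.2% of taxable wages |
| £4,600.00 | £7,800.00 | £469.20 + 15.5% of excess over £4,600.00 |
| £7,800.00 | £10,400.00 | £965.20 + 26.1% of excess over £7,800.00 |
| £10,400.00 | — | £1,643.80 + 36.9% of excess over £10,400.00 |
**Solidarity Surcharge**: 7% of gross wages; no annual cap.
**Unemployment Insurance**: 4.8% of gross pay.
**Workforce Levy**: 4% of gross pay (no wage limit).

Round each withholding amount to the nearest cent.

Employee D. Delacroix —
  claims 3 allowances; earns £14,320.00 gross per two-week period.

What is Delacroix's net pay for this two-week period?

£9,494.09

Provincial Income Tax: taxable = £14,320.00 − 3×£476.00 = £12,892.00
  £1,643.80 + 36.9% × (£12,892.00 − £10,400.00) = £1,643.80 + 36.9% × £2,492.00 = £2,563.35
Solidarity Surcharge: 7% × £14,320.00 = £1,002.40
Unemployment Insurance: 4.8% × £14,320.00 = £687.36
Workforce Levy: 4% × £14,320.00 = £572.80
Total withheld: £2,563.35 + £1,002.40 + £687.36 + £572.80 = £4,825.91
Net pay: £14,320.00 − £4,825.91 = £9,494.09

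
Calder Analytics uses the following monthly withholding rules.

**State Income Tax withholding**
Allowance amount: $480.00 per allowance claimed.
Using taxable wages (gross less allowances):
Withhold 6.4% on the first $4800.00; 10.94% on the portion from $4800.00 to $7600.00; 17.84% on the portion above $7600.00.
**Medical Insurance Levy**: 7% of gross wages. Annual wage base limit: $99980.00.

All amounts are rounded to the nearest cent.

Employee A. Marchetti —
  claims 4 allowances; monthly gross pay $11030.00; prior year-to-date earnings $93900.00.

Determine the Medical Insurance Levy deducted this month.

$425.60

Medical Insurance Levy: cap $99980.00 − YTD $93900.00 = $6080.00 subject; 7% × $6080.00 = $425.60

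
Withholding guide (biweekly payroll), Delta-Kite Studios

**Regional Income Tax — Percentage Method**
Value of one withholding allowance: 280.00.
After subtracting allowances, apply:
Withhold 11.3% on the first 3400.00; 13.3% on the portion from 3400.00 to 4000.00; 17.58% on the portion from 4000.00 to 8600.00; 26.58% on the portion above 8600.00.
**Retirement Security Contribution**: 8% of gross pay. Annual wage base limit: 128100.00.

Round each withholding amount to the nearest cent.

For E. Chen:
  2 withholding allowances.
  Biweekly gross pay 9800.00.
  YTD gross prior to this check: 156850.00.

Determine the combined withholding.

Regional Income Tax: taxable = 9800.00 − 2×280.00 = 9240.00
  1272.68 + 26.58% × (9240.00 − 8600.00) = 1272.68 + 26.58% × 640.00 = 1442.79
Retirement Security Contribution: YTD 156850.00 ≥ cap 128100.00 → 0.00
Total: 1442.79 + 0.00 = 1442.79

1442.79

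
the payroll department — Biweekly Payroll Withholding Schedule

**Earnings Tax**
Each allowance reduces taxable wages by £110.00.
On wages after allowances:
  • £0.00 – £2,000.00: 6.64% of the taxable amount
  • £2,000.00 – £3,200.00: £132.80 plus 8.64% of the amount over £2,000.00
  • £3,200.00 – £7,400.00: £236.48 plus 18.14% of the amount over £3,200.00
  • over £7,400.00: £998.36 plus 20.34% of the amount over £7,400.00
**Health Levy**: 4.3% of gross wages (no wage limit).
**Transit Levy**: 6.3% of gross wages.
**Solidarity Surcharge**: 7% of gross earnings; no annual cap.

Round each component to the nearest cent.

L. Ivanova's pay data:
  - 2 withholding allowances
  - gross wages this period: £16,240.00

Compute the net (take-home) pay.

£10,630.09

Earnings Tax: taxable = £16,240.00 − 2×£110.00 = £16,020.00
  £998.36 + 20.34% × (£16,020.00 − £7,400.00) = £998.36 + 20.34% × £8,620.00 = £2,751.67
Health Levy: 4.3% × £16,240.00 = £698.32
Transit Levy: 6.3% × £16,240.00 = £1,023.12
Solidarity Surcharge: 7% × £16,240.00 = £1,136.80
Total withheld: £2,751.67 + £698.32 + £1,023.12 + £1,136.80 = £5,609.91
Net pay: £16,240.00 − £5,609.91 = £10,630.09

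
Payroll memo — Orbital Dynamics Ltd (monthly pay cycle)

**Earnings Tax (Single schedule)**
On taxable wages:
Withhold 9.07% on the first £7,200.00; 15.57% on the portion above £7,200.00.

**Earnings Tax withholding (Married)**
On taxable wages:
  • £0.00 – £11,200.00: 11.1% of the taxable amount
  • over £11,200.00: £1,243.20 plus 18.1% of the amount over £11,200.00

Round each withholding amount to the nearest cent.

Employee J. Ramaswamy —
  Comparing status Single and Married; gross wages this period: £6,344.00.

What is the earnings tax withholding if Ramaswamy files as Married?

Earnings Tax (Married): taxable = £6,344.00
  11.1% × £6,344.00 = £704.18

£704.18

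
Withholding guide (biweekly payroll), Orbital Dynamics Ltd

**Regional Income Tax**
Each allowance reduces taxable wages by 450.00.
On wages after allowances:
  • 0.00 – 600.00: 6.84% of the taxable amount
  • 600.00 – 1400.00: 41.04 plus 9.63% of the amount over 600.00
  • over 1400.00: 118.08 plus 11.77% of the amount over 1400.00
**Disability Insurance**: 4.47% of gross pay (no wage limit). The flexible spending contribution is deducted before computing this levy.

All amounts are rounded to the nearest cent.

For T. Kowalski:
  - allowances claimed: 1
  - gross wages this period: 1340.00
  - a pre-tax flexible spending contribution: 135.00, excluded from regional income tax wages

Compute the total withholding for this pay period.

109.83

Regional Income Tax: taxable = 1340.00 − 135.00 − 1×450.00 = 755.00
  41.04 + 9.63% × (755.00 − 600.00) = 41.04 + 9.63% × 155.00 = 55.97
Disability Insurance: 4.47% × 1205.00 = 53.86
Total: 55.97 + 53.86 = 109.83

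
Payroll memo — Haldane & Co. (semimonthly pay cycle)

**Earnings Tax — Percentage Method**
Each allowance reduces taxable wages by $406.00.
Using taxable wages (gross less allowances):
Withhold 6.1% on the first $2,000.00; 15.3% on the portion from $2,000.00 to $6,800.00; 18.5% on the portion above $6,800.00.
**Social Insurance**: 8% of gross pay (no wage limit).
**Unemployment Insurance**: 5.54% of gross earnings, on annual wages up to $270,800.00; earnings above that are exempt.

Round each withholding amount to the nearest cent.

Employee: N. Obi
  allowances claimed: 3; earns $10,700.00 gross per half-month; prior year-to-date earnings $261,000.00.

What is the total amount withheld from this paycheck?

Earnings Tax: taxable = $10,700.00 − 3×$406.00 = $9,482.00
  $856.40 + 18.5% × ($9,482.00 − $6,800.00) = $856.40 + 18.5% × $2,682.00 = $1,352.57
Social Insurance: 8% × $10,700.00 = $856.00
Unemployment Insurance: cap $270,800.00 − YTD $261,000.00 = $9,800.00 subject; 5.54% × $9,800.00 = $542.92
Total: $1,352.57 + $856.00 + $542.92 = $2,751.49

$2,751.49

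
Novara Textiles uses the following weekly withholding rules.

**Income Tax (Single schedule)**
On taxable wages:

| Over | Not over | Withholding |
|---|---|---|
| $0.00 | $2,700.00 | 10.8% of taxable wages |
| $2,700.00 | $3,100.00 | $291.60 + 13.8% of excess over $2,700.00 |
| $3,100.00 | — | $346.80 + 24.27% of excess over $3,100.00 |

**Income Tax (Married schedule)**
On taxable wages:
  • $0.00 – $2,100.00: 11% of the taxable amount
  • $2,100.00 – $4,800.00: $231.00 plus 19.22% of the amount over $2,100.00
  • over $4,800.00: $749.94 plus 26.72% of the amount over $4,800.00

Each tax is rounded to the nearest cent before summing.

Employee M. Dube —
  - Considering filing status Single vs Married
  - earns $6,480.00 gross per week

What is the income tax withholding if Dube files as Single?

Income Tax (Single): taxable = $6,480.00
  $346.80 + 24.27% × ($6,480.00 − $3,100.00) = $346.80 + 24.27% × $3,380.00 = $1,167.13

$1,167.13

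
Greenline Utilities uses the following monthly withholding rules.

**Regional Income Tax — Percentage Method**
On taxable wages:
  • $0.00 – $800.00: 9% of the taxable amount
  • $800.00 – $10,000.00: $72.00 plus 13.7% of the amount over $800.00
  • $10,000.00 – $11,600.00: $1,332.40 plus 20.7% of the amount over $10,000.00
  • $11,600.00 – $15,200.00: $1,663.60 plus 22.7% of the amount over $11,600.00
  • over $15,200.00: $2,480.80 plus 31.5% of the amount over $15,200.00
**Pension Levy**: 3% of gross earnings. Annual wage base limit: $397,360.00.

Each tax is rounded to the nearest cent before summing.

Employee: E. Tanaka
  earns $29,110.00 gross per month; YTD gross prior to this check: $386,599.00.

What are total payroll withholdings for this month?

Regional Income Tax: taxable = $29,110.00
  $2,480.80 + 31.5% × ($29,110.00 − $15,200.00) = $2,480.80 + 31.5% × $13,910.00 = $6,862.45
Pension Levy: cap $397,360.00 − YTD $386,599.00 = $10,761.00 subject; 3% × $10,761.00 = $322.83
Total: $6,862.45 + $322.83 = $7,185.28

$7,185.28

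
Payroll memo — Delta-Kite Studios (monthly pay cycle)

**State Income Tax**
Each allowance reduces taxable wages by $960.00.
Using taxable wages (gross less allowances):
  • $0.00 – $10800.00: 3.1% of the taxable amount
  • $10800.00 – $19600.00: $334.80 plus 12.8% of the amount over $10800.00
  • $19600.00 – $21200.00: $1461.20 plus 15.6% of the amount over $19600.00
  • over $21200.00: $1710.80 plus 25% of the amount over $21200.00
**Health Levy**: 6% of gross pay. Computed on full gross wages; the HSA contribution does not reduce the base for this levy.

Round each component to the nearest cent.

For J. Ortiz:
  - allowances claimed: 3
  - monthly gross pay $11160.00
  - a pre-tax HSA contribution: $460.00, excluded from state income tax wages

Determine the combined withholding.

State Income Tax: taxable = $11160.00 − $460.00 − 3×$960.00 = $7820.00
  3.1% × $7820.00 = $242.42
Health Levy: 6% × $11160.00 = $669.60
Total: $242.42 + $669.60 = $912.02

$912.02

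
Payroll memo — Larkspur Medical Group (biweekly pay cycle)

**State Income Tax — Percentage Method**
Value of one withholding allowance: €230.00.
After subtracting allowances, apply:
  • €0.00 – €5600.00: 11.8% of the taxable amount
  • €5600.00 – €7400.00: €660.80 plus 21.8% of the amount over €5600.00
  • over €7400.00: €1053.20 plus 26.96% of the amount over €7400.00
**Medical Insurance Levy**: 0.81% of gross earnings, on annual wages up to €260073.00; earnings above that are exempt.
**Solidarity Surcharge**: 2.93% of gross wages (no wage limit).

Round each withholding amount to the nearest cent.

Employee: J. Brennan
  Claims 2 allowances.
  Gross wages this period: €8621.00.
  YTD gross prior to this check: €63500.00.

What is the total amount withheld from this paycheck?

€1580.80

State Income Tax: taxable = €8621.00 − 2×€230.00 = €8161.00
  €1053.20 + 26.96% × (€8161.00 − €7400.00) = €1053.20 + 26.96% × €761.00 = €1258.37
Medical Insurance Levy: 0.81% × €8621.00 = €69.83
Solidarity Surcharge: 2.93% × €8621.00 = €252.60
Total: €1258.37 + €69.83 + €252.60 = €1580.80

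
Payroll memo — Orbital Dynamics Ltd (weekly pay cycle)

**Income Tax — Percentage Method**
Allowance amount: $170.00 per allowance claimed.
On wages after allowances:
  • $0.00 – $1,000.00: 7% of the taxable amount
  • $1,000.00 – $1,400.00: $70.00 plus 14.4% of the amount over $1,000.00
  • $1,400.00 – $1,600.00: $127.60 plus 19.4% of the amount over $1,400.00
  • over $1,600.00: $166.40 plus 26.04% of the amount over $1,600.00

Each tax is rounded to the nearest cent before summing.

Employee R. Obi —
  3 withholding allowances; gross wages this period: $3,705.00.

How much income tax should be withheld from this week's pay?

Income Tax: taxable = $3,705.00 − 3×$170.00 = $3,195.00
  $166.40 + 26.04% × ($3,195.00 − $1,600.00) = $166.40 + 26.04% × $1,595.00 = $581.74

$581.74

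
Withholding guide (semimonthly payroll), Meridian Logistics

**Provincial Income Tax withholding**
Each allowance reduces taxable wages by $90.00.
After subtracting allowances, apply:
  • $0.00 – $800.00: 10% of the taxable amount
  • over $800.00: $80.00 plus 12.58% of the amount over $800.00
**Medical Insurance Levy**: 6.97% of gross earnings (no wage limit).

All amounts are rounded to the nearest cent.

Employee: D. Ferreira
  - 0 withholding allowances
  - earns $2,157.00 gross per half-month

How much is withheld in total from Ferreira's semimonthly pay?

Provincial Income Tax: taxable = $2,157.00
  $80.00 + 12.58% × ($2,157.00 − $800.00) = $80.00 + 12.58% × $1,357.00 = $250.71
Medical Insurance Levy: 6.97% × $2,157.00 = $150.34
Total: $250.71 + $150.34 = $401.05

$401.05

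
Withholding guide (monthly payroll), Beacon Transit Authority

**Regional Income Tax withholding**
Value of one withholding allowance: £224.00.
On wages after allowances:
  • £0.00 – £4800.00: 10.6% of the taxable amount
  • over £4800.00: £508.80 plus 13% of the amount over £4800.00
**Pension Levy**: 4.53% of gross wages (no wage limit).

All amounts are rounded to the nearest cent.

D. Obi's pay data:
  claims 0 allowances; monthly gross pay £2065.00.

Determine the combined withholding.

£312.43

Regional Income Tax: taxable = £2065.00
  10.6% × £2065.00 = £218.89
Pension Levy: 4.53% × £2065.00 = £93.54
Total: £218.89 + £93.54 = £312.43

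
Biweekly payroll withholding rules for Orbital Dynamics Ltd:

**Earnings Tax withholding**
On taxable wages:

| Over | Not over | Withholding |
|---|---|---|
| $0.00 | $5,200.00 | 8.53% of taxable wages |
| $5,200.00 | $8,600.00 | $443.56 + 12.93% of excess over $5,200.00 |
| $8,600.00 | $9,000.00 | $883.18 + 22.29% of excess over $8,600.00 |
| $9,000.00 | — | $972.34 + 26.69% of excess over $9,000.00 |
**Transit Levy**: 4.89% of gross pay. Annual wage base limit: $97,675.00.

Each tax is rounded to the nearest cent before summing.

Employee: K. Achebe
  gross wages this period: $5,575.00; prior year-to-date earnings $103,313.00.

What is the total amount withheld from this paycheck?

Earnings Tax: taxable = $5,575.00
  $443.56 + 12.93% × ($5,575.00 − $5,200.00) = $443.56 + 12.93% × $375.00 = $492.05
Transit Levy: YTD $103,313.00 ≥ cap $97,675.00 → $0.00
Total: $492.05 + $0.00 = $492.05

$492.05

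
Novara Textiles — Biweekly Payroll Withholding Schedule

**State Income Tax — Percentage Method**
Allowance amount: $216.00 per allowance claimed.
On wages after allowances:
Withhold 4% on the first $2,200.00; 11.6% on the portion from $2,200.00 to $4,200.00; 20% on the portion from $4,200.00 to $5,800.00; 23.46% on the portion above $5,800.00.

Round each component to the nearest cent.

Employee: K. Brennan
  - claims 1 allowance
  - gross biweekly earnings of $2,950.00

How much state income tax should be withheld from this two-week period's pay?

State Income Tax: taxable = $2,950.00 − 1×$216.00 = $2,734.00
  $88.00 + 11.6% × ($2,734.00 − $2,200.00) = $88.00 + 11.6% × $534.00 = $149.94

$149.94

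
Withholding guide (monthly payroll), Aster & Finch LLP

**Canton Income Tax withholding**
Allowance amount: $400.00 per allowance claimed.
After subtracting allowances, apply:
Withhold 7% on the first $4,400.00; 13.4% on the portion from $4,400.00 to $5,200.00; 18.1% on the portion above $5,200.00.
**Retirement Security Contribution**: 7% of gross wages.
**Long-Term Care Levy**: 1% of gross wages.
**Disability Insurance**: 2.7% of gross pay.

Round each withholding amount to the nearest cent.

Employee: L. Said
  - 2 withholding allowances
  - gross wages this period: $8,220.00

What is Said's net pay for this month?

Canton Income Tax: taxable = $8,220.00 − 2×$400.00 = $7,420.00
  $415.20 + 18.1% × ($7,420.00 − $5,200.00) = $415.20 + 18.1% × $2,220.00 = $817.02
Retirement Security Contribution: 7% × $8,220.00 = $575.40
Long-Term Care Levy: 1% × $8,220.00 = $82.20
Disability Insurance: 2.7% × $8,220.00 = $221.94
Total withheld: $817.02 + $575.40 + $82.20 + $221.94 = $1,696.56
Net pay: $8,220.00 − $1,696.56 = $6,523.44

$6,523.44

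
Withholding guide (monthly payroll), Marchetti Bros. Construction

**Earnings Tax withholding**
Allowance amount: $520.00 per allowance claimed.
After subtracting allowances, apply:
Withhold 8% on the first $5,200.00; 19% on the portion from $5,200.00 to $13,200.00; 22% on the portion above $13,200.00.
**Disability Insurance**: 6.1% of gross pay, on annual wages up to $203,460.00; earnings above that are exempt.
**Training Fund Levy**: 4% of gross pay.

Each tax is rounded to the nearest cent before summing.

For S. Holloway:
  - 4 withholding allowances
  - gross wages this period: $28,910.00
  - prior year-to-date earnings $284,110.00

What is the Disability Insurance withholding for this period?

$0.00

Disability Insurance: YTD $284,110.00 ≥ cap $203,460.00 → $0.00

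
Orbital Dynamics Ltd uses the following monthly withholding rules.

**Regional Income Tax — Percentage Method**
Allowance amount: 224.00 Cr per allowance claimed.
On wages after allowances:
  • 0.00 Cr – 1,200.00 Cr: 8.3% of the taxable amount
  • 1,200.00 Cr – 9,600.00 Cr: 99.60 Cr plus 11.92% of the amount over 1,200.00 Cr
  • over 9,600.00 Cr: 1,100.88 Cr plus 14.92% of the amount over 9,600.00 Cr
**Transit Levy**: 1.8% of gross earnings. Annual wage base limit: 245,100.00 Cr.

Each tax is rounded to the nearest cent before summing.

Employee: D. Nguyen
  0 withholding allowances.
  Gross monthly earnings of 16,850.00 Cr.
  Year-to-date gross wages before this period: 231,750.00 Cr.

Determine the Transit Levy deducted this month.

240.30 Cr

Transit Levy: cap 245,100.00 Cr − YTD 231,750.00 Cr = 13,350.00 Cr subject; 1.8% × 13,350.00 Cr = 240.30 Cr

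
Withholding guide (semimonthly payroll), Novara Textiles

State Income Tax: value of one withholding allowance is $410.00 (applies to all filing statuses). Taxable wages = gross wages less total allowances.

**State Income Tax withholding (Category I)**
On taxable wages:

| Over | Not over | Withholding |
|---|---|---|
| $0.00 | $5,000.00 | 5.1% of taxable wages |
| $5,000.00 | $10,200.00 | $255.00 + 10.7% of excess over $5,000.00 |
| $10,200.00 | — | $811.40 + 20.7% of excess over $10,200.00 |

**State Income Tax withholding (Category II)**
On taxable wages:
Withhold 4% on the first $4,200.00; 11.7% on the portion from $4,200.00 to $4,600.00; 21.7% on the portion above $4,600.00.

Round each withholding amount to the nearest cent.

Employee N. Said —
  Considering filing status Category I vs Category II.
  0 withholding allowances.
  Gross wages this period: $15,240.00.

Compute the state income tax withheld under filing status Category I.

$1,854.68

State Income Tax (Category I): taxable = $15,240.00
  $811.40 + 20.7% × ($15,240.00 − $10,200.00) = $811.40 + 20.7% × $5,040.00 = $1,854.68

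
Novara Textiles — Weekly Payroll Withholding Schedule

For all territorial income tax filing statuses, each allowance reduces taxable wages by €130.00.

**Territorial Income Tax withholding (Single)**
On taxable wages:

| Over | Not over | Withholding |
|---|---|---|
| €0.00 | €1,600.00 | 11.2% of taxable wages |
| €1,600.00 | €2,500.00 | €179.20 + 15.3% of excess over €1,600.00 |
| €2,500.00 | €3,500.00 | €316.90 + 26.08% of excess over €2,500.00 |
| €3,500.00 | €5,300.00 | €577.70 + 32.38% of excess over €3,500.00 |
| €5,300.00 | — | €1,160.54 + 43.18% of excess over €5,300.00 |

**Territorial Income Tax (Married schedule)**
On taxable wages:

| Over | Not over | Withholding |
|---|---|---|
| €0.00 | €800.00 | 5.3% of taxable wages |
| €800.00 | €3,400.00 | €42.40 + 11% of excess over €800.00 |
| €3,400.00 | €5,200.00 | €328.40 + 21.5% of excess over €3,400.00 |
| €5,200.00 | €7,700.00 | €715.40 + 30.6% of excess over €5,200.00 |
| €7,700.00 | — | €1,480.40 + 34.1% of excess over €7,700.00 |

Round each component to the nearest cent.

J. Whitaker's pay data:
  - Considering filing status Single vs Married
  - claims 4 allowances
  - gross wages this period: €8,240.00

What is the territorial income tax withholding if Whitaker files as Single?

Territorial Income Tax (Single): taxable = €8,240.00 − 4×€130.00 = €7,720.00
  €1,160.54 + 43.18% × (€7,720.00 − €5,300.00) = €1,160.54 + 43.18% × €2,420.00 = €2,205.50

€2,205.50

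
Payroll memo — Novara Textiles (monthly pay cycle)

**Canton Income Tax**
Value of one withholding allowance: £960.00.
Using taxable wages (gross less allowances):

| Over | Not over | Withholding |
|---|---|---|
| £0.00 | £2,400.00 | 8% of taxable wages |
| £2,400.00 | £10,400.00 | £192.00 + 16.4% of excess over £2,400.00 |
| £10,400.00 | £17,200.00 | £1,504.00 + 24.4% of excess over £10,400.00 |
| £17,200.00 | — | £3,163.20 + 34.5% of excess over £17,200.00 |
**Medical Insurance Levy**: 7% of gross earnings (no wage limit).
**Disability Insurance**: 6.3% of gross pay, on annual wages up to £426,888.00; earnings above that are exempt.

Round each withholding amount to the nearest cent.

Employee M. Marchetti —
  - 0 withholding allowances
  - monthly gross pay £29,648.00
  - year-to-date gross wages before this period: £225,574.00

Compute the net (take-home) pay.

Canton Income Tax: taxable = £29,648.00
  £3,163.20 + 34.5% × (£29,648.00 − £17,200.00) = £3,163.20 + 34.5% × £12,448.00 = £7,457.76
Medical Insurance Levy: 7% × £29,648.00 = £2,075.36
Disability Insurance: 6.3% × £29,648.00 = £1,867.82
Total withheld: £7,457.76 + £2,075.36 + £1,867.82 = £11,400.94
Net pay: £29,648.00 − £11,400.94 = £18,247.06

£18,247.06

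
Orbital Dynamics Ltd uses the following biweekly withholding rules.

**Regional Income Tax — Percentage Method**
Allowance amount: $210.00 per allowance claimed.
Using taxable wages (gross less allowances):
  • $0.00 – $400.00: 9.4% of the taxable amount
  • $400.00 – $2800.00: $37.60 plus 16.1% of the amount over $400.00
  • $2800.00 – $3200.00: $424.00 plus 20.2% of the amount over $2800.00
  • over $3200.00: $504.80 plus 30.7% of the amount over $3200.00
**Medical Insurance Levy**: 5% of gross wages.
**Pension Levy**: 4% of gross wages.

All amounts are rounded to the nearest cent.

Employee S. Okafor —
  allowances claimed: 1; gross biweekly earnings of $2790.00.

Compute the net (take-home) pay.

Regional Income Tax: taxable = $2790.00 − 1×$210.00 = $2580.00
  $37.60 + 16.1% × ($2580.00 − $400.00) = $37.60 + 16.1% × $2180.00 = $388.58
Medical Insurance Levy: 5% × $2790.00 = $139.50
Pension Levy: 4% × $2790.00 = $111.60
Total withheld: $388.58 + $139.50 + $111.60 = $639.68
Net pay: $2790.00 − $639.68 = $2150.32

$2150.32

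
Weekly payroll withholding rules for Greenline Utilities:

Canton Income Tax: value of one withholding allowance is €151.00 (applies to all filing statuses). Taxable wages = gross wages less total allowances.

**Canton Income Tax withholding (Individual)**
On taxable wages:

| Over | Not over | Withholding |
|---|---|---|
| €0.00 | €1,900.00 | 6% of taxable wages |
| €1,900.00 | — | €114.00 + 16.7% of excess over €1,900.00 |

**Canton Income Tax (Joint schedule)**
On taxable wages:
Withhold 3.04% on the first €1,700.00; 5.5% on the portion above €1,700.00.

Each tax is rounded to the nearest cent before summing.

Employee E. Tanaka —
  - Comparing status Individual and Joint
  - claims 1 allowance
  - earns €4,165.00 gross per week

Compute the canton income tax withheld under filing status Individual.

Canton Income Tax (Individual): taxable = €4,165.00 − 1×€151.00 = €4,014.00
  €114.00 + 16.7% × (€4,014.00 − €1,900.00) = €114.00 + 16.7% × €2,114.00 = €467.04

€467.04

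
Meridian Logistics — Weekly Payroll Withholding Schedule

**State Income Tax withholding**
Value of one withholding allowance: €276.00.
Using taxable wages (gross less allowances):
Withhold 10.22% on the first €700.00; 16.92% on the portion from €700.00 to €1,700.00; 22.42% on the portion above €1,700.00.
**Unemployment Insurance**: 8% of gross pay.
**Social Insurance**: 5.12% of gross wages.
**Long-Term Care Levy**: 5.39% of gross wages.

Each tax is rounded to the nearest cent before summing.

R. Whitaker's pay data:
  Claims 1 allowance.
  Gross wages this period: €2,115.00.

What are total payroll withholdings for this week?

€663.39

State Income Tax: taxable = €2,115.00 − 1×€276.00 = €1,839.00
  €240.74 + 22.42% × (€1,839.00 − €1,700.00) = €240.74 + 22.42% × €139.00 = €271.90
Unemployment Insurance: 8% × €2,115.00 = €169.20
Social Insurance: 5.12% × €2,115.00 = €108.29
Long-Term Care Levy: 5.39% × €2,115.00 = €114.00
Total: €271.90 + €169.20 + €108.29 + €114.00 = €663.39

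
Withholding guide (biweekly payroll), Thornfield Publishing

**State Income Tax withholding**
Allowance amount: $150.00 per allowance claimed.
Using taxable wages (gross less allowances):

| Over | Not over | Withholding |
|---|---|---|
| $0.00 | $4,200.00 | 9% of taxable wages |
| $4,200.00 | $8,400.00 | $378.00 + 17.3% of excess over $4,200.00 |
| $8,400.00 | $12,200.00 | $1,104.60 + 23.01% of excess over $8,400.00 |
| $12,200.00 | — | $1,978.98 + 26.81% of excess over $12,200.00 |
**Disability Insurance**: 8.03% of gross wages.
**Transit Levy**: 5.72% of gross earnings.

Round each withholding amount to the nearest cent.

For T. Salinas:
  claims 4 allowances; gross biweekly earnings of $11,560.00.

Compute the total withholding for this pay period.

$3,283.16

State Income Tax: taxable = $11,560.00 − 4×$150.00 = $10,960.00
  $1,104.60 + 23.01% × ($10,960.00 − $8,400.00) = $1,104.60 + 23.01% × $2,560.00 = $1,693.66
Disability Insurance: 8.03% × $11,560.00 = $928.27
Transit Levy: 5.72% × $11,560.00 = $661.23
Total: $1,693.66 + $928.27 + $661.23 = $3,283.16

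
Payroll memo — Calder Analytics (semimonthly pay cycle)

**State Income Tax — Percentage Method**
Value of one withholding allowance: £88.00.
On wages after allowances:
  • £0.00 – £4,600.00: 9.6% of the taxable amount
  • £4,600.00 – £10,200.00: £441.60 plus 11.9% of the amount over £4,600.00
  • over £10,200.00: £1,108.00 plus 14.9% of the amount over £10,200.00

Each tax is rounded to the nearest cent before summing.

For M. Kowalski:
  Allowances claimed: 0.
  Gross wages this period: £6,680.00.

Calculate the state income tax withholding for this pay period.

State Income Tax: taxable = £6,680.00
  £441.60 + 11.9% × (£6,680.00 − £4,600.00) = £441.60 + 11.9% × £2,080.00 = £689.12

£689.12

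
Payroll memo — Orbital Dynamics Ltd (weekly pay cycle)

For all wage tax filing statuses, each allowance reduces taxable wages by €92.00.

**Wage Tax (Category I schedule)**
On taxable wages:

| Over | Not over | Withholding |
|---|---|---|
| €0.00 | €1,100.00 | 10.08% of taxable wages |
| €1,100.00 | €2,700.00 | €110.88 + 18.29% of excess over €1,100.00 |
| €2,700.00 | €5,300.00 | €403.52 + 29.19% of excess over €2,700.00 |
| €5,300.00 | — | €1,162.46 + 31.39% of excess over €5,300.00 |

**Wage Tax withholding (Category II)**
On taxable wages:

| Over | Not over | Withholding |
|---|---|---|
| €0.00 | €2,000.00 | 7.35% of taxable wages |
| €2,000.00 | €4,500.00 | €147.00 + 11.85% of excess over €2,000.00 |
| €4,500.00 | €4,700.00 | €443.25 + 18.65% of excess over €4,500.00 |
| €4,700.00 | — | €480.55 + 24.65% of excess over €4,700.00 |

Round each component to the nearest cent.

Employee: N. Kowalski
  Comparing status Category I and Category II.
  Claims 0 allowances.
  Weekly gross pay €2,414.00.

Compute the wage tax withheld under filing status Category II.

€196.06

Wage Tax (Category II): taxable = €2,414.00
  €147.00 + 11.85% × (€2,414.00 − €2,000.00) = €147.00 + 11.85% × €414.00 = €196.06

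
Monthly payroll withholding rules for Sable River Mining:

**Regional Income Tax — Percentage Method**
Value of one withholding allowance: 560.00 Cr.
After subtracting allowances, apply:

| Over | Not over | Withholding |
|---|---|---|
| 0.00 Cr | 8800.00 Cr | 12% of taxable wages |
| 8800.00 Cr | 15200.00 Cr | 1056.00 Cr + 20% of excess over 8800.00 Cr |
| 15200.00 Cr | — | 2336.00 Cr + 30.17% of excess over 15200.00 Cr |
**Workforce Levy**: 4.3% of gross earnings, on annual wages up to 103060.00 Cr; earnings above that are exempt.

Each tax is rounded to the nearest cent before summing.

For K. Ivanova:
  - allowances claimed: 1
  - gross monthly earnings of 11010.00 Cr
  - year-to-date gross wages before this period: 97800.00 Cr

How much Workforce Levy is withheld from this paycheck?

226.18 Cr

Workforce Levy: cap 103060.00 Cr − YTD 97800.00 Cr = 5260.00 Cr subject; 4.3% × 5260.00 Cr = 226.18 Cr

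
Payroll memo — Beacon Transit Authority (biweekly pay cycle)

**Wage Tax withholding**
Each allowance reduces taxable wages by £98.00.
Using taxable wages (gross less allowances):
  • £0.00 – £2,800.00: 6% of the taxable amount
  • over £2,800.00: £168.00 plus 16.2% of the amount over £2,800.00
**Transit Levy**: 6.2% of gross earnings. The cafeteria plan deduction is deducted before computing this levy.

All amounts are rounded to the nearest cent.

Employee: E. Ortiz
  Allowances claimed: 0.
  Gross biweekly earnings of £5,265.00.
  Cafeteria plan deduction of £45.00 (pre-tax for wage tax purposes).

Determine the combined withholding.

£883.68

Wage Tax: taxable = £5,265.00 − £45.00 = £5,220.00
  £168.00 + 16.2% × (£5,220.00 − £2,800.00) = £168.00 + 16.2% × £2,420.00 = £560.04
Transit Levy: 6.2% × £5,220.00 = £323.64
Total: £560.04 + £323.64 = £883.68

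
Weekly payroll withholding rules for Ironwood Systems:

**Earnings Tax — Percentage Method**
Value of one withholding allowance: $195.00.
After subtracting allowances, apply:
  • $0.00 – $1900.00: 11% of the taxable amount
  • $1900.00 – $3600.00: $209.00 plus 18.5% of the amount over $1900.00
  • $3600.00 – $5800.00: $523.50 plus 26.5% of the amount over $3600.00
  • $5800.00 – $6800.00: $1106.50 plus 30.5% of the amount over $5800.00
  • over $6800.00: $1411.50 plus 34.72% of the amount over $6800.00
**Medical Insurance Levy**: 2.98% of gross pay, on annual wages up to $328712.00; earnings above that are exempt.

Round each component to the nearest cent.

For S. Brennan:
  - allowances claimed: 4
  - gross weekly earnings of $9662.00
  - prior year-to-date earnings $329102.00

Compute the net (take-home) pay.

$7527.63

Earnings Tax: taxable = $9662.00 − 4×$195.00 = $8882.00
  $1411.50 + 34.72% × ($8882.00 − $6800.00) = $1411.50 + 34.72% × $2082.00 = $2134.37
Medical Insurance Levy: YTD $329102.00 ≥ cap $328712.00 → $0.00
Total withheld: $2134.37 + $0.00 = $2134.37
Net pay: $9662.00 − $2134.37 = $7527.63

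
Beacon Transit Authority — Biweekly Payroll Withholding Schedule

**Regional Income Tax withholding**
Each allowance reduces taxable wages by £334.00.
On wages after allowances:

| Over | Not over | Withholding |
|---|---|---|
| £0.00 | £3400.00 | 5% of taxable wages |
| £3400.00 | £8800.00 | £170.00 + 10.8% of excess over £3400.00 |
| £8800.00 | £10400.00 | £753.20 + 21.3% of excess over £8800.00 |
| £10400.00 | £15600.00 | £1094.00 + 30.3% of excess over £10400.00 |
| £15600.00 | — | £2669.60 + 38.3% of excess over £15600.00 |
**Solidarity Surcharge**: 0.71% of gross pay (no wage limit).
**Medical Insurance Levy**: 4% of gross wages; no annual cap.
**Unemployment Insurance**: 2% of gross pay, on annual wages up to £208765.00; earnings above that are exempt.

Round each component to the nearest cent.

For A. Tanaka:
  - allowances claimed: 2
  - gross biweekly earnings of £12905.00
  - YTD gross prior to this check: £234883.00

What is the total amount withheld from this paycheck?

£2258.44

Regional Income Tax: taxable = £12905.00 − 2×£334.00 = £12237.00
  £1094.00 + 30.3% × (£12237.00 − £10400.00) = £1094.00 + 30.3% × £1837.00 = £1650.61
Solidarity Surcharge: 0.71% × £12905.00 = £91.63
Medical Insurance Levy: 4% × £12905.00 = £516.20
Unemployment Insurance: YTD £234883.00 ≥ cap £208765.00 → £0.00
Total: £1650.61 + £91.63 + £516.20 + £0.00 = £2258.44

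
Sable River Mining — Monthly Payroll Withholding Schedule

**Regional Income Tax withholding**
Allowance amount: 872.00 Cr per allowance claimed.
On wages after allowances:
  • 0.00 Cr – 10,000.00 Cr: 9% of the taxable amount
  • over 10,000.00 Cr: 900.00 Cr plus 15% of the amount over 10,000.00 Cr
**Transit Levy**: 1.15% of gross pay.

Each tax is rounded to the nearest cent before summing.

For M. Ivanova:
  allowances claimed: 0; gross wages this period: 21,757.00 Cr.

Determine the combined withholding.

2,913.76 Cr

Regional Income Tax: taxable = 21,757.00 Cr
  900.00 Cr + 15% × (21,757.00 Cr − 10,000.00 Cr) = 900.00 Cr + 15% × 11,757.00 Cr = 2,663.55 Cr
Transit Levy: 1.15% × 21,757.00 Cr = 250.21 Cr
Total: 2,663.55 Cr + 250.21 Cr = 2,913.76 Cr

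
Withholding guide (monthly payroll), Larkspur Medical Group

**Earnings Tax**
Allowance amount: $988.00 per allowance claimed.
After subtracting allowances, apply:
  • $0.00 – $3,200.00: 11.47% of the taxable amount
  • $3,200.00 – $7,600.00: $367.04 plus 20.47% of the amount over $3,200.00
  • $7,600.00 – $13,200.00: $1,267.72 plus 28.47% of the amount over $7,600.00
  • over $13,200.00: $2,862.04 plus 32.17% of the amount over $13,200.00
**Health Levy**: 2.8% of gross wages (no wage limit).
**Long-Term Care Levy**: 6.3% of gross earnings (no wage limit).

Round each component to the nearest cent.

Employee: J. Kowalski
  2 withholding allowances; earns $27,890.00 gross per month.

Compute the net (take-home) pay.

$18,399.88

Earnings Tax: taxable = $27,890.00 − 2×$988.00 = $25,914.00
  $2,862.04 + 32.17% × ($25,914.00 − $13,200.00) = $2,862.04 + 32.17% × $12,714.00 = $6,952.13
Health Levy: 2.8% × $27,890.00 = $780.92
Long-Term Care Levy: 6.3% × $27,890.00 = $1,757.07
Total withheld: $6,952.13 + $780.92 + $1,757.07 = $9,490.12
Net pay: $27,890.00 − $9,490.12 = $18,399.88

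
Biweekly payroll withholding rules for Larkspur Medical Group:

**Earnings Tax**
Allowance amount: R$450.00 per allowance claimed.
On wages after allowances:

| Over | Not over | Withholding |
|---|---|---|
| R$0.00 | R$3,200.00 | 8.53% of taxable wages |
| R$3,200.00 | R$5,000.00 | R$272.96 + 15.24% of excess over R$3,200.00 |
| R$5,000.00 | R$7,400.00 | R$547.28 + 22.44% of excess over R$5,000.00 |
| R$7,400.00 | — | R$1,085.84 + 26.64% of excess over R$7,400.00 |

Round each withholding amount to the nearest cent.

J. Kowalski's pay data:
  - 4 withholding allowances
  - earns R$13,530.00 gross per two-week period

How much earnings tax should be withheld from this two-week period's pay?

Earnings Tax: taxable = R$13,530.00 − 4×R$450.00 = R$11,730.00
  R$1,085.84 + 26.64% × (R$11,730.00 − R$7,400.00) = R$1,085.84 + 26.64% × R$4,330.00 = R$2,239.35

R$2,239.35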